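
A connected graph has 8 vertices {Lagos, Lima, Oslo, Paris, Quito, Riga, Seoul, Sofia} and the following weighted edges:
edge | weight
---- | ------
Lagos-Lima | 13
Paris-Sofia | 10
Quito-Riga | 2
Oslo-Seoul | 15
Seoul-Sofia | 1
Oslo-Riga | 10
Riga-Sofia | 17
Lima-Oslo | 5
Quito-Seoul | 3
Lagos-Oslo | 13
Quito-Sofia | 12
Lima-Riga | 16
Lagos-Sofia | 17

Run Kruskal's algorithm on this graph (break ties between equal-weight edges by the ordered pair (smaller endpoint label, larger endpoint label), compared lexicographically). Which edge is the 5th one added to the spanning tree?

Sort edges by weight, then run Kruskal:
Seoul-Sofia (1): add — endpoints in different components.
Quito-Riga (2): add — endpoints in different components.
Quito-Seoul (3): add — endpoints in different components.
Lima-Oslo (5): add — endpoints in different components.
Oslo-Riga (10): add — endpoints in different components.
Paris-Sofia (10): add — endpoints in different components.
Quito-Sofia (12): skip — Quito and Sofia already connected.
Lagos-Lima (13): add — endpoints in different components.
The 5th edge added is Oslo-Riga.

Oslo-Riga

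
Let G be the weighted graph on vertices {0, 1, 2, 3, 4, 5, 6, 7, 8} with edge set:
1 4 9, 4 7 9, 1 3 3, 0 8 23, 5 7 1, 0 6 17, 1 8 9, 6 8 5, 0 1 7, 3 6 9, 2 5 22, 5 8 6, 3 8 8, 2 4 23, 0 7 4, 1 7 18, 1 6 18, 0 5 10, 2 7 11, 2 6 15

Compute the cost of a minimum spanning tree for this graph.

46

Grow the tree from 8 using Prim:
Step 1: cheapest edge leaving the tree is 6 8 (5); add 6.
Step 2: cheapest edge leaving the tree is 5 8 (6); add 5.
Step 3: cheapest edge leaving the tree is 5 7 (1); add 7.
Step 4: cheapest edge leaving the tree is 0 7 (4); add 0.
Step 5: cheapest edge leaving the tree is 0 1 (7); add 1.
Step 6: cheapest edge leaving the tree is 1 3 (3); add 3.
Step 7: cheapest edge leaving the tree is 1 4 (9); add 4.
Step 8: cheapest edge leaving the tree is 2 7 (11); add 2.
MST edges: 6 8, 5 8, 5 7, 0 7, 0 1, 1 3, 1 4, 2 7; total weight 5+6+1+4+7+3+9+11 = 46.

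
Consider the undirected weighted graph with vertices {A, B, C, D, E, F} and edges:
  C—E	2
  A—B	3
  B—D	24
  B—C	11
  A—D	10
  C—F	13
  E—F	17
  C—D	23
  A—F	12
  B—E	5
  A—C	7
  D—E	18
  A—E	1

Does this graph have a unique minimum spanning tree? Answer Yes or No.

Sort edges by weight, then run Kruskal:
A—E (1): add. Components now {A,E} {B} {C} {D} {F}
C—E (2): add. Components now {A,C,E} {B} {D} {F}
A—B (3): add. Components now {A,B,C,E} {D} {F}
B—E (5): skip — B and E already connected.
A—C (7): skip — A and C already connected.
A—D (10): add. Components now {A,B,C,D,E} {F}
B—C (11): skip — B and C already connected.
A—F (12): add. Components now {A,B,C,D,E,F}
Every non-tree edge has weight strictly greater than the heaviest edge on the tree path between its endpoints, so the MST is unique.

Yes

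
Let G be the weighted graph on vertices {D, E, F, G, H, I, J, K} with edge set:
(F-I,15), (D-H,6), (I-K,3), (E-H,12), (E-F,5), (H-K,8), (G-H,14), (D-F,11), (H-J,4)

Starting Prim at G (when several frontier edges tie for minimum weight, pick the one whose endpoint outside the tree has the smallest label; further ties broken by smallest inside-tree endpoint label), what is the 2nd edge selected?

Prim, starting at G.
Step 1: frontier [G-H 14] → take G-H (14); add H.
Step 2: frontier [H-J 4, D-H 6, H-K 8, E-H 12] → take H-J (4); add J.
Step 3: frontier [D-H 6, H-K 8, E-H 12] → take D-H (6); add D.
Step 4: frontier [D-F 11, H-K 8, E-H 12] → take H-K (8); add K.
Step 5: frontier [D-F 11, E-H 12, I-K 3] → take I-K (3); add I.
Step 6: frontier [D-F 11, E-H 12, F-I 15] → take D-F (11); add F.
Step 7: frontier [E-F 5, E-H 12] → take E-F (5); add E.
The 2nd edge added is H-J.

H-J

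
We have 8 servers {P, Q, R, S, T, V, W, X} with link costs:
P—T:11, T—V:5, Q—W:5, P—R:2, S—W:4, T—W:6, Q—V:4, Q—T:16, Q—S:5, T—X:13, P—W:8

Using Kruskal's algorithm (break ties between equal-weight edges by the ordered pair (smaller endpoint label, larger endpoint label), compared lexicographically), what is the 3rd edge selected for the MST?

Kruskal's algorithm — process edges by increasing weight (ties by edge label):
P—R (2): add — endpoints in different components.
Q—V (4): add — endpoints in different components.
S—W (4): add — endpoints in different components.
Q—S (5): add — endpoints in different components.
Q—W (5): skip — W and Q already connected.
T—V (5): add — endpoints in different components.
T—W (6): skip — W and T already connected.
P—W (8): add — endpoints in different components.
P—T (11): skip — P and T already connected.
T—X (13): add — endpoints in different components.
The 3rd edge added is S—W.

S-W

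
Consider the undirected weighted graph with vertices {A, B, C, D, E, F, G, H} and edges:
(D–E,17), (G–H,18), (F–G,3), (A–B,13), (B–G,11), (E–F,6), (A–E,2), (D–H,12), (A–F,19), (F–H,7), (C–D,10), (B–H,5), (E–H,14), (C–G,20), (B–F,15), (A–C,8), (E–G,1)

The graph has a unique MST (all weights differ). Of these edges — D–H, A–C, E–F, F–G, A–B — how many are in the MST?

2

Kruskal: consider edges lightest-first.
E–G (1): add — endpoints in different components.
A–E (2): add — endpoints in different components.
F–G (3): add — endpoints in different components.
B–H (5): add — endpoints in different components.
E–F (6): skip — E and F already connected.
F–H (7): add — endpoints in different components.
A–C (8): add — endpoints in different components.
C–D (10): add — endpoints in different components.
MST edge set: {E–G, A–E, F–G, B–H, F–H, A–C, C–D}.
Of the listed edges, {A–C, F–G} are in the MST → 2.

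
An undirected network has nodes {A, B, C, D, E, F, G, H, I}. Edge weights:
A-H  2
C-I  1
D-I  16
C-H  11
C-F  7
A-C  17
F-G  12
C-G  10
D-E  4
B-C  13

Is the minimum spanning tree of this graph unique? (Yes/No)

Sort edges by weight, then run Kruskal:
C-I (1): add — endpoints in different components.
A-H (2): add — endpoints in different components.
D-E (4): add — endpoints in different components.
C-F (7): add — endpoints in different components.
C-G (10): add — endpoints in different components.
C-H (11): add — endpoints in different components.
F-G (12): skip — F and G already connected.
B-C (13): add — endpoints in different components.
D-I (16): add — endpoints in different components.
Every non-tree edge has weight strictly greater than the heaviest edge on the tree path between its endpoints, so the MST is unique.

Yes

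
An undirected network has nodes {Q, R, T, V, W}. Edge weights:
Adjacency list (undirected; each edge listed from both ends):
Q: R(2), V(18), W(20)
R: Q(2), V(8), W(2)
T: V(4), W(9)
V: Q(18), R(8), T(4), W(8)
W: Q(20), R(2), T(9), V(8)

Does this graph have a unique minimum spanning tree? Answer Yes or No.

Kruskal's algorithm — process edges by increasing weight (ties by edge label):
Q R (2): add — endpoints in different components.
R W (2): add — endpoints in different components.
T V (4): add — endpoints in different components.
R V (8): add — endpoints in different components.
Non-tree edge V W has weight 8, equal to the heaviest edge on its tree cycle — swapping gives another MST of the same weight. Not unique.

No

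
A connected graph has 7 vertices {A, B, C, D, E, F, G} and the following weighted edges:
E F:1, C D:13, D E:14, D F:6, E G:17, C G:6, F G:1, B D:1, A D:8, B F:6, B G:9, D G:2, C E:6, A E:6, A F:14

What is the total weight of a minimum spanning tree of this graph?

17

Prim's algorithm from F:
Step 1: cheapest edge leaving the tree is E F (1); add E.
Step 2: cheapest edge leaving the tree is F G (1); add G.
Step 3: cheapest edge leaving the tree is D G (2); add D.
Step 4: cheapest edge leaving the tree is B D (1); add B.
Step 5: cheapest edge leaving the tree is A E (6); add A.
Step 6: cheapest edge leaving the tree is C E (6); add C.
MST edges: E F, F G, D G, B D, A E, C E; total weight 1+1+2+1+6+6 = 17.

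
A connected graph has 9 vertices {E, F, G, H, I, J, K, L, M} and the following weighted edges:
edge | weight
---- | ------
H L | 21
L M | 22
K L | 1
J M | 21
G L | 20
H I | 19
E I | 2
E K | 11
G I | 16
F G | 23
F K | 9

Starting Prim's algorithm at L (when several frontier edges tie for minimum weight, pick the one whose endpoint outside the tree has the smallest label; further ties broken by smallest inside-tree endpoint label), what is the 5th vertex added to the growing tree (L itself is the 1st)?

I

Grow the tree from L using Prim:
Step 1: cheapest edge leaving the tree is K L (1); add K.
Step 2: cheapest edge leaving the tree is F K (9); add F.
Step 3: cheapest edge leaving the tree is E K (11); add E.
Step 4: cheapest edge leaving the tree is E I (2); add I.
Step 5: cheapest edge leaving the tree is G I (16); add G.
Step 6: cheapest edge leaving the tree is H I (19); add H.
Step 7: cheapest edge leaving the tree is L M (22); add M.
Step 8: cheapest edge leaving the tree is J M (21); add J.
Vertex order: L, K, F, E, I, G, H, M, J. The 5th vertex is I.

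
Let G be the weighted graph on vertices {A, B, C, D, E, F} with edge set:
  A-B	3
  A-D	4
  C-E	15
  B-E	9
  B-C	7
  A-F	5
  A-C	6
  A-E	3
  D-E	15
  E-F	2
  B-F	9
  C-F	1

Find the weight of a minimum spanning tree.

Kruskal: consider edges lightest-first.
C-F (1): add — endpoints in different components.
E-F (2): add — endpoints in different components.
A-B (3): add — endpoints in different components.
A-E (3): add — endpoints in different components.
A-D (4): add — endpoints in different components.
MST edges: C-F, E-F, A-B, A-E, A-D; total weight 1+2+3+3+4 = 13.

13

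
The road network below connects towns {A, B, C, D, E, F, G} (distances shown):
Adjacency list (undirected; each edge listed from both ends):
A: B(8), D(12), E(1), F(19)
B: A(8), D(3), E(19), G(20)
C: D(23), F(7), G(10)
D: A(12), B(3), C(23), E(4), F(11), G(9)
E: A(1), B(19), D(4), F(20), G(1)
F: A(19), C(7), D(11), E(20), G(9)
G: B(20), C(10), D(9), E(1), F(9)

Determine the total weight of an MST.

Kruskal: consider edges lightest-first.
A-E (1): add — endpoints in different components.
E-G (1): add — endpoints in different components.
B-D (3): add — endpoints in different components.
D-E (4): add — endpoints in different components.
C-F (7): add — endpoints in different components.
A-B (8): skip — A and B already connected.
D-G (9): skip — D and G already connected.
F-G (9): add — endpoints in different components.
MST edges: A-E, E-G, B-D, D-E, C-F, F-G; total weight 1+1+3+4+7+9 = 25.

25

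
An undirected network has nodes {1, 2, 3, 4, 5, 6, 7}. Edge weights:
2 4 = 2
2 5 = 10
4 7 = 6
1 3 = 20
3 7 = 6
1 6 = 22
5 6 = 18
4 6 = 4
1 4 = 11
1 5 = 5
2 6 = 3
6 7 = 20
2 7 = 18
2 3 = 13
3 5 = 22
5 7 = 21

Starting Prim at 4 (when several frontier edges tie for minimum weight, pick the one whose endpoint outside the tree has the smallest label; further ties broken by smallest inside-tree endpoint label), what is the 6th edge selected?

1-5

Prim's algorithm from 4:
Step 1: cheapest edge leaving the tree is 2 4 (2); add 2.
Step 2: cheapest edge leaving the tree is 2 6 (3); add 6.
Step 3: cheapest edge leaving the tree is 4 7 (6); add 7.
Step 4: cheapest edge leaving the tree is 3 7 (6); add 3.
Step 5: cheapest edge leaving the tree is 2 5 (10); add 5.
Step 6: cheapest edge leaving the tree is 1 5 (5); add 1.
The 6th edge added is 1 5.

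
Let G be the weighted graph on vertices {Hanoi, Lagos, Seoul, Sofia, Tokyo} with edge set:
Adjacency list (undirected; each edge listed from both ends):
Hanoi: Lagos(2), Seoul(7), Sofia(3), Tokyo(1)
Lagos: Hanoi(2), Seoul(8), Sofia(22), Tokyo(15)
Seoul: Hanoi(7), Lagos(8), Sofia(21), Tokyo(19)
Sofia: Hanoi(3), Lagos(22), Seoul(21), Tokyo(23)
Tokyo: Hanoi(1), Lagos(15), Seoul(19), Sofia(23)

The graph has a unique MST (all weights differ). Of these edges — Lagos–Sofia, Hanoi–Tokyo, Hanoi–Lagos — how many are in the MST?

Kruskal's algorithm — process edges by increasing weight (ties by edge label):
Hanoi–Tokyo (1): add. Components now {Sofia} {Hanoi,Tokyo} {Lagos} {Seoul}
Hanoi–Lagos (2): add. Components now {Sofia} {Hanoi,Lagos,Tokyo} {Seoul}
Hanoi–Sofia (3): add. Components now {Hanoi,Lagos,Sofia,Tokyo} {Seoul}
Hanoi–Seoul (7): add. Components now {Hanoi,Lagos,Seoul,Sofia,Tokyo}
MST edge set: {Hanoi–Tokyo, Hanoi–Lagos, Hanoi–Sofia, Hanoi–Seoul}.
Of the listed edges, {Hanoi–Tokyo, Hanoi–Lagos} are in the MST → 2.

2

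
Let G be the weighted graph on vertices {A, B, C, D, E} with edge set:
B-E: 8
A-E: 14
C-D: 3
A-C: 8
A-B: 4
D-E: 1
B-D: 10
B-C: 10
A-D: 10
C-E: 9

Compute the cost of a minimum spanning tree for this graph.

16

Prim, starting at E.
Step 1: cheapest edge leaving the tree is D-E (1); add D.
Step 2: cheapest edge leaving the tree is C-D (3); add C.
Step 3: cheapest edge leaving the tree is A-C (8); add A.
Step 4: cheapest edge leaving the tree is A-B (4); add B.
MST edges: D-E, C-D, A-C, A-B; total weight 1+3+8+4 = 16.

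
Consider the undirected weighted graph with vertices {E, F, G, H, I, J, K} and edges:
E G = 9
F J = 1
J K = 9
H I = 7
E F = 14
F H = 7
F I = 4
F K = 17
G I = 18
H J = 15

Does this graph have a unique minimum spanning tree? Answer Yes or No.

Sort edges by weight, then run Kruskal:
F J (1): add — endpoints in different components.
F I (4): add — endpoints in different components.
F H (7): add — endpoints in different components.
H I (7): skip — H and I already connected.
E G (9): add — endpoints in different components.
J K (9): add — endpoints in different components.
E F (14): add — endpoints in different components.
Non-tree edge H I has weight 7, equal to the heaviest edge on its tree cycle — swapping gives another MST of the same weight. Not unique.

No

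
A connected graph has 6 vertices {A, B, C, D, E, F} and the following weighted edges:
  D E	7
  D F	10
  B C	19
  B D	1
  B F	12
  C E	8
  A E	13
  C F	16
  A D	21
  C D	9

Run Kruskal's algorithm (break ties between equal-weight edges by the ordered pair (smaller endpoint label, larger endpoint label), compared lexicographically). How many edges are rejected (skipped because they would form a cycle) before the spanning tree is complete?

2

Kruskal: consider edges lightest-first.
B D (1): add. Components now {A} {B,D} {C} {E} {F}
D E (7): add. Components now {A} {B,D,E} {C} {F}
C E (8): add. Components now {A} {B,C,D,E} {F}
C D (9): skip — C and D already connected.
D F (10): add. Components now {A} {B,C,D,E,F}
B F (12): skip — B and F already connected.
A E (13): add. Components now {A,B,C,D,E,F}
Edges rejected before the tree was complete: 2.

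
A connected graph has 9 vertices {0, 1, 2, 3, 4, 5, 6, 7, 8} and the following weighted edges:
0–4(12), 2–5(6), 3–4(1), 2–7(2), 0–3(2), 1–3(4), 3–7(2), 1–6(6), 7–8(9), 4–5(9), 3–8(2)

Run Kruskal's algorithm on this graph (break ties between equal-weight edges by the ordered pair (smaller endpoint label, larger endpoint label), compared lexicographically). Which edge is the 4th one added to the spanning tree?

3-7

Sort edges by weight, then run Kruskal:
3–4 (1): add — endpoints in different components.
0–3 (2): add — endpoints in different components.
2–7 (2): add — endpoints in different components.
3–7 (2): add — endpoints in different components.
3–8 (2): add — endpoints in different components.
1–3 (4): add — endpoints in different components.
1–6 (6): add — endpoints in different components.
2–5 (6): add — endpoints in different components.
The 4th edge added is 3–7.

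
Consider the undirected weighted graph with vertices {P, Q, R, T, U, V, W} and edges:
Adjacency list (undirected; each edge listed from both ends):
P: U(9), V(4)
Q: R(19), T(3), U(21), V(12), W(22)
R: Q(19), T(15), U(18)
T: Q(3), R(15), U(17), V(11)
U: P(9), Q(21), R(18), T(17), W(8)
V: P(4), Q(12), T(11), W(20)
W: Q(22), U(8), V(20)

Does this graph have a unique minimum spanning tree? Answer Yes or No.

Yes

Kruskal's algorithm — process edges by increasing weight (ties by edge label):
Q-T (3): add — endpoints in different components.
P-V (4): add — endpoints in different components.
U-W (8): add — endpoints in different components.
P-U (9): add — endpoints in different components.
T-V (11): add — endpoints in different components.
Q-V (12): skip — Q and V already connected.
R-T (15): add — endpoints in different components.
Every non-tree edge has weight strictly greater than the heaviest edge on the tree path between its endpoints, so the MST is unique.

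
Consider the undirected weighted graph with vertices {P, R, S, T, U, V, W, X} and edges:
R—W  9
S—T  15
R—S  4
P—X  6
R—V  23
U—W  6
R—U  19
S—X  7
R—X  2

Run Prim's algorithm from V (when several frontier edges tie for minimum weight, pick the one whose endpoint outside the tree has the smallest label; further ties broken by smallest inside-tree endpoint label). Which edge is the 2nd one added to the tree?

R-X

Grow the tree from V using Prim:
Step 1: frontier [R—V 23] → take R—V (23); add R.
Step 2: frontier [R—X 2, R—S 4, R—W 9, R—U 19] → take R—X (2); add X.
Step 3: frontier [R—S 4, R—W 9, R—U 19, P—X 6, S—X 7] → take R—S (4); add S.
Step 4: frontier [R—W 9, R—U 19, S—T 15, P—X 6] → take P—X (6); add P.
Step 5: frontier [R—W 9, R—U 19, S—T 15] → take R—W (9); add W.
Step 6: frontier [R—U 19, S—T 15, U—W 6] → take U—W (6); add U.
Step 7: frontier [S—T 15] → take S—T (15); add T.
The 2nd edge added is R—X.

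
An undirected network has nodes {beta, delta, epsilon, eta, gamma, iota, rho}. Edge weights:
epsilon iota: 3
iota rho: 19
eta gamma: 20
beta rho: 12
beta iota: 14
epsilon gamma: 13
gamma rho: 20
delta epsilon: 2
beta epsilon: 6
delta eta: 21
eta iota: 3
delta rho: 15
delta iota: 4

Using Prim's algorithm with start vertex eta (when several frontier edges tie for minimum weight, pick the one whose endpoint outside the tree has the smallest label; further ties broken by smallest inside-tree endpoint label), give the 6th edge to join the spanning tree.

epsilon-gamma

Prim, starting at eta.
Step 1: cheapest edge leaving the tree is eta iota (3); add iota.
Step 2: cheapest edge leaving the tree is epsilon iota (3); add epsilon.
Step 3: cheapest edge leaving the tree is delta epsilon (2); add delta.
Step 4: cheapest edge leaving the tree is beta epsilon (6); add beta.
Step 5: cheapest edge leaving the tree is beta rho (12); add rho.
Step 6: cheapest edge leaving the tree is epsilon gamma (13); add gamma.
The 6th edge added is epsilon gamma.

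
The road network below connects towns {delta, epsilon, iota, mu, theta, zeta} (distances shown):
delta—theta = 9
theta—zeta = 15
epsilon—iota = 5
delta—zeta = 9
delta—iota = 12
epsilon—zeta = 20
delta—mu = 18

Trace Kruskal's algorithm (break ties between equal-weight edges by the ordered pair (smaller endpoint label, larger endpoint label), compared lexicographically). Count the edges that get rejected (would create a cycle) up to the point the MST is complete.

1

Kruskal: consider edges lightest-first.
epsilon—iota (5): add. Components now {mu} {epsilon,iota} {delta} {theta} {zeta}
delta—theta (9): add. Components now {mu} {epsilon,iota} {delta,theta} {zeta}
delta—zeta (9): add. Components now {mu} {epsilon,iota} {delta,theta,zeta}
delta—iota (12): add. Components now {mu} {delta,epsilon,iota,theta,zeta}
theta—zeta (15): skip — theta and zeta already connected.
delta—mu (18): add. Components now {delta,epsilon,iota,mu,theta,zeta}
Edges rejected before the tree was complete: 1.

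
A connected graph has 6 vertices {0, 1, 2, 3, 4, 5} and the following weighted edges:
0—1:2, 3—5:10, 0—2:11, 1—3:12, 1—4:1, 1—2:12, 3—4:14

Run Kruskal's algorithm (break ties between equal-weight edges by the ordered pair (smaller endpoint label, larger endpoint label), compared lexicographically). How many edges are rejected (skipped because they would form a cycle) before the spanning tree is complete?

1

Kruskal's algorithm — process edges by increasing weight (ties by edge label):
1—4 (1): add. Components now {0} {1,4} {2} {3} {5}
0—1 (2): add. Components now {0,1,4} {2} {3} {5}
3—5 (10): add. Components now {0,1,4} {2} {3,5}
0—2 (11): add. Components now {0,1,2,4} {3,5}
1—2 (12): skip — 1 and 2 already connected.
1—3 (12): add. Components now {0,1,2,3,4,5}
Edges rejected before the tree was complete: 1.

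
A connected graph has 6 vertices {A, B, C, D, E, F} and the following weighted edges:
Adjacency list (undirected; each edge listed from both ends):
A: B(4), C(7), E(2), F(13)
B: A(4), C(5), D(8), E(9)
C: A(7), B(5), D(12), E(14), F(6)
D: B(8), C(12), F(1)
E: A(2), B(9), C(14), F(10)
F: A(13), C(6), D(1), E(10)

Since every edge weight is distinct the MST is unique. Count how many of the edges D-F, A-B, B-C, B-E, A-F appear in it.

3

Kruskal's algorithm — process edges by increasing weight (ties by edge label):
D-F (1): add — endpoints in different components.
A-E (2): add — endpoints in different components.
A-B (4): add — endpoints in different components.
B-C (5): add — endpoints in different components.
C-F (6): add — endpoints in different components.
MST edge set: {D-F, A-E, A-B, B-C, C-F}.
Of the listed edges, {D-F, A-B, B-C} are in the MST → 3.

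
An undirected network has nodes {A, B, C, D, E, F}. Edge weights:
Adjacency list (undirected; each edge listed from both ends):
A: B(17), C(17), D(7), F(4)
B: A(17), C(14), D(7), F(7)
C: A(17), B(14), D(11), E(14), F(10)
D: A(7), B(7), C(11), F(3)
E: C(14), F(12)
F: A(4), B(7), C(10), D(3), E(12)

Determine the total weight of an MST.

36

Prim's algorithm from A:
Step 1: cheapest edge leaving the tree is A-F (4); add F.
Step 2: cheapest edge leaving the tree is D-F (3); add D.
Step 3: cheapest edge leaving the tree is B-D (7); add B.
Step 4: cheapest edge leaving the tree is C-F (10); add C.
Step 5: cheapest edge leaving the tree is E-F (12); add E.
MST edges: A-F, D-F, B-D, C-F, E-F; total weight 4+3+7+10+12 = 36.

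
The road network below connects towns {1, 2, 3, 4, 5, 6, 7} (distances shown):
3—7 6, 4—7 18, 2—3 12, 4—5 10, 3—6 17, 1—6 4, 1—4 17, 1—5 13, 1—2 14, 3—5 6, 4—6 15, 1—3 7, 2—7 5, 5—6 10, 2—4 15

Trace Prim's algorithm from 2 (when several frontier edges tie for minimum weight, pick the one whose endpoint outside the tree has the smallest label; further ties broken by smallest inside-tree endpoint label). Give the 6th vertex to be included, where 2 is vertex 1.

Prim's algorithm from 2:
Step 1: cheapest edge leaving the tree is 2—7 (5); add 7.
Step 2: cheapest edge leaving the tree is 3—7 (6); add 3.
Step 3: cheapest edge leaving the tree is 3—5 (6); add 5.
Step 4: cheapest edge leaving the tree is 1—3 (7); add 1.
Step 5: cheapest edge leaving the tree is 1—6 (4); add 6.
Step 6: cheapest edge leaving the tree is 4—5 (10); add 4.
Vertex order: 2, 7, 3, 5, 1, 6, 4. The 6th vertex is 6.

6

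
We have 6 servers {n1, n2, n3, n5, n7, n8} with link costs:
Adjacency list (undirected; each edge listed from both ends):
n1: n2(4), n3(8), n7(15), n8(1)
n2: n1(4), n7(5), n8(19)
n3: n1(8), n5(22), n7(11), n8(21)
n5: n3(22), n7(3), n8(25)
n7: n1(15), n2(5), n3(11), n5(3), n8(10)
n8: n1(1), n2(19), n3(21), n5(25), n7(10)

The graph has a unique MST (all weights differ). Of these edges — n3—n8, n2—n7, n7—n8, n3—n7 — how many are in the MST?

Kruskal's algorithm — process edges by increasing weight (ties by edge label):
n1—n8 (1): add. Components now {n2} {n1,n8} {n3} {n7} {n5}
n5—n7 (3): add. Components now {n2} {n1,n8} {n3} {n5,n7}
n1—n2 (4): add. Components now {n1,n2,n8} {n3} {n5,n7}
n2—n7 (5): add. Components now {n1,n2,n5,n7,n8} {n3}
n1—n3 (8): add. Components now {n1,n2,n3,n5,n7,n8}
MST edge set: {n1—n8, n5—n7, n1—n2, n2—n7, n1—n3}.
Of the listed edges, {n2—n7} are in the MST → 1.

1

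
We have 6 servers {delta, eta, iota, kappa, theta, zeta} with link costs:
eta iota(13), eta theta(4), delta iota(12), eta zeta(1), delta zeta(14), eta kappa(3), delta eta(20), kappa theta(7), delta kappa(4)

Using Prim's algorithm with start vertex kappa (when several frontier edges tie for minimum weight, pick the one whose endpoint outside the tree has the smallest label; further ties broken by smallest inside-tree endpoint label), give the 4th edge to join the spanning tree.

eta-theta

Grow the tree from kappa using Prim:
Step 1: frontier [eta kappa 3, delta kappa 4, kappa theta 7] → take eta kappa (3); add eta.
Step 2: frontier [eta zeta 1, eta theta 4, eta iota 13, delta eta 20, delta kappa 4, kappa theta 7] → take eta zeta (1); add zeta.
Step 3: frontier [eta theta 4, eta iota 13, delta eta 20, delta kappa 4, kappa theta 7, delta zeta 14] → take delta kappa (4); add delta.
Step 4: frontier [delta iota 12, eta theta 4, eta iota 13, kappa theta 7] → take eta theta (4); add theta.
Step 5: frontier [delta iota 12, eta iota 13] → take delta iota (12); add iota.
The 4th edge added is eta theta.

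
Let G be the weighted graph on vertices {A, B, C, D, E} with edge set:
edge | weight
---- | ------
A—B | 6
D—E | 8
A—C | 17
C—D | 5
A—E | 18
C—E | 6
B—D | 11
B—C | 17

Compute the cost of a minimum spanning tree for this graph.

28

Kruskal's algorithm — process edges by increasing weight (ties by edge label):
C—D (5): add — endpoints in different components.
A—B (6): add — endpoints in different components.
C—E (6): add — endpoints in different components.
D—E (8): skip — D and E already connected.
B—D (11): add — endpoints in different components.
MST edges: C—D, A—B, C—E, B—D; total weight 5+6+6+11 = 28.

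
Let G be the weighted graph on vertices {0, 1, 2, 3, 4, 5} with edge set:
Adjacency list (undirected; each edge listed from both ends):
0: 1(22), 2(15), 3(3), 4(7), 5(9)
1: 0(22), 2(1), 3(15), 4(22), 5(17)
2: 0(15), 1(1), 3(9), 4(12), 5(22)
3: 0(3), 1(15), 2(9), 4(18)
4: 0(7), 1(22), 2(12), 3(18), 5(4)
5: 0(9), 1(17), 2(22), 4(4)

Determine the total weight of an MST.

Prim, starting at 2.
Step 1: cheapest edge leaving the tree is 1 2 (1); add 1.
Step 2: cheapest edge leaving the tree is 2 3 (9); add 3.
Step 3: cheapest edge leaving the tree is 0 3 (3); add 0.
Step 4: cheapest edge leaving the tree is 0 4 (7); add 4.
Step 5: cheapest edge leaving the tree is 4 5 (4); add 5.
MST edges: 1 2, 2 3, 0 3, 0 4, 4 5; total weight 1+9+3+7+4 = 24.

24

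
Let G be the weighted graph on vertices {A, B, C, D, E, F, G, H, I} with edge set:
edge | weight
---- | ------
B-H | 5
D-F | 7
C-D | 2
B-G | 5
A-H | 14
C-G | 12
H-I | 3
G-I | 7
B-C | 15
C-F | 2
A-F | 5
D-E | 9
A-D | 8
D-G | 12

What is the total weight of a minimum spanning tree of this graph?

Sort edges by weight, then run Kruskal:
C-D (2): add — endpoints in different components.
C-F (2): add — endpoints in different components.
H-I (3): add — endpoints in different components.
A-F (5): add — endpoints in different components.
B-G (5): add — endpoints in different components.
B-H (5): add — endpoints in different components.
D-F (7): skip — D and F already connected.
G-I (7): skip — G and I already connected.
A-D (8): skip — A and D already connected.
D-E (9): add — endpoints in different components.
C-G (12): add — endpoints in different components.
MST edges: C-D, C-F, H-I, A-F, B-G, B-H, D-E, C-G; total weight 2+2+3+5+5+5+9+12 = 43.

43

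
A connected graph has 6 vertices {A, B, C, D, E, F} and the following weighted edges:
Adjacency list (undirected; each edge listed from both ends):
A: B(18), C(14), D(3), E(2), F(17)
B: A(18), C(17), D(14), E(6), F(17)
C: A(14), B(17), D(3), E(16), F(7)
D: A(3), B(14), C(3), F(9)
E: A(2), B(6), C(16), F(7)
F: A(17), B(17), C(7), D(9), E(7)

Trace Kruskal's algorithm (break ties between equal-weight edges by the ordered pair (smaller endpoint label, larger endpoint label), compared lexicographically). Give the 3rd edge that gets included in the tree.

C-D

Kruskal: consider edges lightest-first.
A–E (2): add. Components now {A,E} {B} {C} {D} {F}
A–D (3): add. Components now {A,D,E} {B} {C} {F}
C–D (3): add. Components now {A,C,D,E} {B} {F}
B–E (6): add. Components now {A,B,C,D,E} {F}
C–F (7): add. Components now {A,B,C,D,E,F}
The 3rd edge added is C–D.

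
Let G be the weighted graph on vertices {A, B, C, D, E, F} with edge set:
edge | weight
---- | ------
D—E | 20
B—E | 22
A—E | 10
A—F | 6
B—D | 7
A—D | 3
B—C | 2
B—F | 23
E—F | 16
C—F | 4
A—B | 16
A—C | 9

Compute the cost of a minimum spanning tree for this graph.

25

Kruskal: consider edges lightest-first.
B—C (2): add. Components now {A} {B,C} {D} {E} {F}
A—D (3): add. Components now {A,D} {B,C} {E} {F}
C—F (4): add. Components now {A,D} {B,C,F} {E}
A—F (6): add. Components now {A,B,C,D,F} {E}
B—D (7): skip — B and D already connected.
A—C (9): skip — A and C already connected.
A—E (10): add. Components now {A,B,C,D,E,F}
MST edges: B—C, A—D, C—F, A—F, A—E; total weight 2+3+4+6+10 = 25.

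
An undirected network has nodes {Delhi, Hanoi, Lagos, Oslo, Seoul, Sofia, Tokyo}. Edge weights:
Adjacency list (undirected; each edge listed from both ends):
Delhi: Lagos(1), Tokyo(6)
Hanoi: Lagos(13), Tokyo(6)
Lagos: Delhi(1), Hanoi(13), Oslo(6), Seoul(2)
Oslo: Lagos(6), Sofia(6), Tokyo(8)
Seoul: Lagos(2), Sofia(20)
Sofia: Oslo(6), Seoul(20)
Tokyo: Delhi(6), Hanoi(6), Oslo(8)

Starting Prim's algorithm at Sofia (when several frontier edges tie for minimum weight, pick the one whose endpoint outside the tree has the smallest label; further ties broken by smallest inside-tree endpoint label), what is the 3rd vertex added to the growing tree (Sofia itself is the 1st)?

Grow the tree from Sofia using Prim:
Step 1: frontier [Oslo-Sofia 6, Seoul-Sofia 20] → take Oslo-Sofia (6); add Oslo.
Step 2: frontier [Lagos-Oslo 6, Oslo-Tokyo 8, Seoul-Sofia 20] → take Lagos-Oslo (6); add Lagos.
Step 3: frontier [Delhi-Lagos 1, Lagos-Seoul 2, Hanoi-Lagos 13, Oslo-Tokyo 8, Seoul-Sofia 20] → take Delhi-Lagos (1); add Delhi.
Step 4: frontier [Delhi-Tokyo 6, Lagos-Seoul 2, Hanoi-Lagos 13, Oslo-Tokyo 8, Seoul-Sofia 20] → take Lagos-Seoul (2); add Seoul.
Step 5: frontier [Delhi-Tokyo 6, Hanoi-Lagos 13, Oslo-Tokyo 8] → take Delhi-Tokyo (6); add Tokyo.
Step 6: frontier [Hanoi-Lagos 13, Hanoi-Tokyo 6] → take Hanoi-Tokyo (6); add Hanoi.
Vertex order: Sofia, Oslo, Lagos, Delhi, Seoul, Tokyo, Hanoi. The 3rd vertex is Lagos.

Lagos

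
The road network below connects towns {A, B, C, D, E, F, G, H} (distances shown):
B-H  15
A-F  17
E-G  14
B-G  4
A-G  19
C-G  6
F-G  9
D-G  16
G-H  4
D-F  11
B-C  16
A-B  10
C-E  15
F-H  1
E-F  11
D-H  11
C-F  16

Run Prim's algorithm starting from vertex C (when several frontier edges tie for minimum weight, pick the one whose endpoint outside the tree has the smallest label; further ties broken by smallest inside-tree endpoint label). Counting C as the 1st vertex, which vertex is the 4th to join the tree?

Prim's algorithm from C:
Step 1: cheapest edge leaving the tree is C-G (6); add G.
Step 2: cheapest edge leaving the tree is B-G (4); add B.
Step 3: cheapest edge leaving the tree is G-H (4); add H.
Step 4: cheapest edge leaving the tree is F-H (1); add F.
Step 5: cheapest edge leaving the tree is A-B (10); add A.
Step 6: cheapest edge leaving the tree is D-F (11); add D.
Step 7: cheapest edge leaving the tree is E-F (11); add E.
Vertex order: C, G, B, H, F, A, D, E. The 4th vertex is H.

H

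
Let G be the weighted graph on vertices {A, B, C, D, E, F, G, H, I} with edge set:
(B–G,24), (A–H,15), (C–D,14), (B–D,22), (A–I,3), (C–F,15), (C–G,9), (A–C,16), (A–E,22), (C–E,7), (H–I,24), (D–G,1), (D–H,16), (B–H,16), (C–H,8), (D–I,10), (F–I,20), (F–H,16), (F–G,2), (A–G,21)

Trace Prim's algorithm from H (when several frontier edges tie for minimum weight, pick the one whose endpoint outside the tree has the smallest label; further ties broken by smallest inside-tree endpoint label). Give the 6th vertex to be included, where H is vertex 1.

Prim's algorithm from H:
Step 1: cheapest edge leaving the tree is C–H (8); add C.
Step 2: cheapest edge leaving the tree is C–E (7); add E.
Step 3: cheapest edge leaving the tree is C–G (9); add G.
Step 4: cheapest edge leaving the tree is D–G (1); add D.
Step 5: cheapest edge leaving the tree is F–G (2); add F.
Step 6: cheapest edge leaving the tree is D–I (10); add I.
Step 7: cheapest edge leaving the tree is A–I (3); add A.
Step 8: cheapest edge leaving the tree is B–H (16); add B.
Vertex order: H, C, E, G, D, F, I, A, B. The 6th vertex is F.

F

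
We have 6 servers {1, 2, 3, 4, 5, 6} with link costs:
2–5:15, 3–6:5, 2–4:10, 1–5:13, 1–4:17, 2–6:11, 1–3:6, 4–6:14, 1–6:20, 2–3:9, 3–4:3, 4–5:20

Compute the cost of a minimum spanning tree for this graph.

36

Grow the tree from 6 using Prim:
Step 1: cheapest edge leaving the tree is 3–6 (5); add 3.
Step 2: cheapest edge leaving the tree is 3–4 (3); add 4.
Step 3: cheapest edge leaving the tree is 1–3 (6); add 1.
Step 4: cheapest edge leaving the tree is 2–3 (9); add 2.
Step 5: cheapest edge leaving the tree is 1–5 (13); add 5.
MST edges: 3–6, 3–4, 1–3, 2–3, 1–5; total weight 5+3+6+9+13 = 36.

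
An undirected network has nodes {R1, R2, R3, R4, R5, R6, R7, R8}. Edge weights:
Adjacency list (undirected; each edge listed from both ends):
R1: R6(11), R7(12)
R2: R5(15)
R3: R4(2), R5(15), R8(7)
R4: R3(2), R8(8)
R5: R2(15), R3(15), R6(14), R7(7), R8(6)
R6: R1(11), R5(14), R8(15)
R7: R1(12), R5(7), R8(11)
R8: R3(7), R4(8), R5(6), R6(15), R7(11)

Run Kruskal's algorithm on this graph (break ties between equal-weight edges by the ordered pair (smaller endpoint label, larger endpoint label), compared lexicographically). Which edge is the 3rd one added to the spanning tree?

R3-R8

Kruskal: consider edges lightest-first.
R3-R4 (2): add — endpoints in different components.
R5-R8 (6): add — endpoints in different components.
R3-R8 (7): add — endpoints in different components.
R5-R7 (7): add — endpoints in different components.
R4-R8 (8): skip — R4 and R8 already connected.
R1-R6 (11): add — endpoints in different components.
R7-R8 (11): skip — R7 and R8 already connected.
R1-R7 (12): add — endpoints in different components.
R5-R6 (14): skip — R5 and R6 already connected.
R2-R5 (15): add — endpoints in different components.
The 3rd edge added is R3-R8.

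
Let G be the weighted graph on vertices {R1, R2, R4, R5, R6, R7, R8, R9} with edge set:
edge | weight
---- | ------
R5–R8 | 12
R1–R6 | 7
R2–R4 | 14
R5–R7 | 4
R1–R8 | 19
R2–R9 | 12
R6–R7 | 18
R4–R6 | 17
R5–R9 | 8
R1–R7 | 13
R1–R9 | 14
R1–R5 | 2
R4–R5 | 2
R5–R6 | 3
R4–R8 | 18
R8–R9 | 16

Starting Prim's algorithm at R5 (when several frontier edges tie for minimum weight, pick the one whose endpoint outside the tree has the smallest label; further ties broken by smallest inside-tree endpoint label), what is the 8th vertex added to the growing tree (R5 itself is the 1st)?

Prim's algorithm from R5:
Step 1: cheapest edge leaving the tree is R1–R5 (2); add R1.
Step 2: cheapest edge leaving the tree is R4–R5 (2); add R4.
Step 3: cheapest edge leaving the tree is R5–R6 (3); add R6.
Step 4: cheapest edge leaving the tree is R5–R7 (4); add R7.
Step 5: cheapest edge leaving the tree is R5–R9 (8); add R9.
Step 6: cheapest edge leaving the tree is R2–R9 (12); add R2.
Step 7: cheapest edge leaving the tree is R5–R8 (12); add R8.
Vertex order: R5, R1, R4, R6, R7, R9, R2, R8. The 8th vertex is R8.

R8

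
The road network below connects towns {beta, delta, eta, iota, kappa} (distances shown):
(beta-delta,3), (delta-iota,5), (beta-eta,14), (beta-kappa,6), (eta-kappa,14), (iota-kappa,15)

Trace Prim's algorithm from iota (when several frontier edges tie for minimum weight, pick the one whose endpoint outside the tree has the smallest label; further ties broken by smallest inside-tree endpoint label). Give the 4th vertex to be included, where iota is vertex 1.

Grow the tree from iota using Prim:
Step 1: cheapest edge leaving the tree is delta-iota (5); add delta.
Step 2: cheapest edge leaving the tree is beta-delta (3); add beta.
Step 3: cheapest edge leaving the tree is beta-kappa (6); add kappa.
Step 4: cheapest edge leaving the tree is beta-eta (14); add eta.
Vertex order: iota, delta, beta, kappa, eta. The 4th vertex is kappa.

kappa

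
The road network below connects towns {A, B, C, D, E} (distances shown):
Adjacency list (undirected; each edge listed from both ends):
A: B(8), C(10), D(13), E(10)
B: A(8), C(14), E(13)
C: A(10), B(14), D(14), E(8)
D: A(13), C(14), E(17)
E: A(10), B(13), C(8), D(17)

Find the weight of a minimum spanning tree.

Prim, starting at A.
Step 1: cheapest edge leaving the tree is A–B (8); add B.
Step 2: cheapest edge leaving the tree is A–C (10); add C.
Step 3: cheapest edge leaving the tree is C–E (8); add E.
Step 4: cheapest edge leaving the tree is A–D (13); add D.
MST edges: A–B, A–C, C–E, A–D; total weight 8+10+8+13 = 39.

39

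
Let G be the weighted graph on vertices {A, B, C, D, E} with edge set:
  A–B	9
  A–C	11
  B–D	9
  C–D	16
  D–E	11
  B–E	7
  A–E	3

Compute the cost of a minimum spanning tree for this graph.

Kruskal's algorithm — process edges by increasing weight (ties by edge label):
A–E (3): add — endpoints in different components.
B–E (7): add — endpoints in different components.
A–B (9): skip — A and B already connected.
B–D (9): add — endpoints in different components.
A–C (11): add — endpoints in different components.
MST edges: A–E, B–E, B–D, A–C; total weight 3+7+9+11 = 30.

30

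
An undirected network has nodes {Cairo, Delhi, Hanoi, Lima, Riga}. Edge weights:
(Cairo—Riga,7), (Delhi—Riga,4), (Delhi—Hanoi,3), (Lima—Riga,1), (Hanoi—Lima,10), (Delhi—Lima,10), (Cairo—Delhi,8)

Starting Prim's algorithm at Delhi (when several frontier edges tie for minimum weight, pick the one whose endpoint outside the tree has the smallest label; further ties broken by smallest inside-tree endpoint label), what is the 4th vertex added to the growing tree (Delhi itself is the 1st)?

Lima

Prim, starting at Delhi.
Step 1: frontier [Delhi—Hanoi 3, Delhi—Riga 4, Cairo—Delhi 8, Delhi—Lima 10] → take Delhi—Hanoi (3); add Hanoi.
Step 2: frontier [Delhi—Riga 4, Cairo—Delhi 8, Delhi—Lima 10, Hanoi—Lima 10] → take Delhi—Riga (4); add Riga.
Step 3: frontier [Cairo—Delhi 8, Delhi—Lima 10, Hanoi—Lima 10, Lima—Riga 1, Cairo—Riga 7] → take Lima—Riga (1); add Lima.
Step 4: frontier [Cairo—Delhi 8, Cairo—Riga 7] → take Cairo—Riga (7); add Cairo.
Vertex order: Delhi, Hanoi, Riga, Lima, Cairo. The 4th vertex is Lima.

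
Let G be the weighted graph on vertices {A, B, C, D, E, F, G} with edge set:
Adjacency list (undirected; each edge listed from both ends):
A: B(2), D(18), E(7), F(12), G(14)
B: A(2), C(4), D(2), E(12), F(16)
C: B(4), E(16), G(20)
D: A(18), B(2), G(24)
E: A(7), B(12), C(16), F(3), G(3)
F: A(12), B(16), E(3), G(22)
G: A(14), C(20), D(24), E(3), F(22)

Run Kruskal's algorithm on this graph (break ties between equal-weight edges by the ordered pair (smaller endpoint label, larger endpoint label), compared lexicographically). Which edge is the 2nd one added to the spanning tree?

Kruskal's algorithm — process edges by increasing weight (ties by edge label):
A B (2): add. Components now {A,B} {C} {D} {E} {F} {G}
B D (2): add. Components now {A,B,D} {C} {E} {F} {G}
E F (3): add. Components now {A,B,D} {C} {E,F} {G}
E G (3): add. Components now {A,B,D} {C} {E,F,G}
B C (4): add. Components now {A,B,C,D} {E,F,G}
A E (7): add. Components now {A,B,C,D,E,F,G}
The 2nd edge added is B D.

B-D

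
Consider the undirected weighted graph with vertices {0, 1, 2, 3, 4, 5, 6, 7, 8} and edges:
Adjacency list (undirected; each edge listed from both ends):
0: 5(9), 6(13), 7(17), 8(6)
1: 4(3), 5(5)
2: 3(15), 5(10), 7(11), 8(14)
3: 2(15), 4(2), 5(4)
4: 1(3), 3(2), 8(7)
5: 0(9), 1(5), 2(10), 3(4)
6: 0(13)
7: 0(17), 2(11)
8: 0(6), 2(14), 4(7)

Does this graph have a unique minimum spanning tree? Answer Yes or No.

Yes

Sort edges by weight, then run Kruskal:
3-4 (2): add — endpoints in different components.
1-4 (3): add — endpoints in different components.
3-5 (4): add — endpoints in different components.
1-5 (5): skip — 1 and 5 already connected.
0-8 (6): add — endpoints in different components.
4-8 (7): add — endpoints in different components.
0-5 (9): skip — 0 and 5 already connected.
2-5 (10): add — endpoints in different components.
2-7 (11): add — endpoints in different components.
0-6 (13): add — endpoints in different components.
Every non-tree edge has weight strictly greater than the heaviest edge on the tree path between its endpoints, so the MST is unique.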